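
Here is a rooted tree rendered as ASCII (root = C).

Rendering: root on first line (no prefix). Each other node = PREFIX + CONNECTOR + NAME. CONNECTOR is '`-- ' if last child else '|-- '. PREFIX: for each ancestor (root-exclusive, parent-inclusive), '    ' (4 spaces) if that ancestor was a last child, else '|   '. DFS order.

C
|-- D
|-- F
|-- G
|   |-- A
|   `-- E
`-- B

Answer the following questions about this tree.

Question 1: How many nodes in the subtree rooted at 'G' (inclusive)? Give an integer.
Answer: 3

Derivation:
Subtree rooted at G contains: A, E, G
Count = 3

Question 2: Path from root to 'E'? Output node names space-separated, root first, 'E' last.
Walk down from root: C -> G -> E

Answer: C G E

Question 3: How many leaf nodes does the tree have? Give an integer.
Leaves (nodes with no children): A, B, D, E, F

Answer: 5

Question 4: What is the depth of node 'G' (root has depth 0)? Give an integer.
Answer: 1

Derivation:
Path from root to G: C -> G
Depth = number of edges = 1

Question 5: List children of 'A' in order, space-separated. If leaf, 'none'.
Node A's children (from adjacency): (leaf)

Answer: none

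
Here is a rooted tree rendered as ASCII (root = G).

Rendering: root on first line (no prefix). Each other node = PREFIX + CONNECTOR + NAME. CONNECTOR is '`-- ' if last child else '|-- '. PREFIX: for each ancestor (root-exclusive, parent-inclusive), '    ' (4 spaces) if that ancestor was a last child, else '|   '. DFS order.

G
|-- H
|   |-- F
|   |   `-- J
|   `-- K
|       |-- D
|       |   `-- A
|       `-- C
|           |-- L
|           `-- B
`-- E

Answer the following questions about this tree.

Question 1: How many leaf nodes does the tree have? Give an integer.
Leaves (nodes with no children): A, B, E, J, L

Answer: 5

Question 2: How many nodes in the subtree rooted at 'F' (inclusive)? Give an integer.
Answer: 2

Derivation:
Subtree rooted at F contains: F, J
Count = 2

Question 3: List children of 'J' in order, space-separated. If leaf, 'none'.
Answer: none

Derivation:
Node J's children (from adjacency): (leaf)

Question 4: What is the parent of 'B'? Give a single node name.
Scan adjacency: B appears as child of C

Answer: C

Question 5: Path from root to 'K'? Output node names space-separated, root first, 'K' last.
Answer: G H K

Derivation:
Walk down from root: G -> H -> K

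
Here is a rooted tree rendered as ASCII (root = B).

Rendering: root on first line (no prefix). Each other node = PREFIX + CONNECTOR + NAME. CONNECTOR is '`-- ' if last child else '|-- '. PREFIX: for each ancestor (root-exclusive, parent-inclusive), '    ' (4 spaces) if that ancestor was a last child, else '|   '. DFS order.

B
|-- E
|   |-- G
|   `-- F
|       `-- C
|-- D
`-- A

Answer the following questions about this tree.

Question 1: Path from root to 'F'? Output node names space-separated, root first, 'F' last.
Answer: B E F

Derivation:
Walk down from root: B -> E -> F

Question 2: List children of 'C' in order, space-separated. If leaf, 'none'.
Node C's children (from adjacency): (leaf)

Answer: none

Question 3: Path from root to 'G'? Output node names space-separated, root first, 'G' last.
Walk down from root: B -> E -> G

Answer: B E G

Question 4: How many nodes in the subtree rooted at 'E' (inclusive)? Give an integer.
Answer: 4

Derivation:
Subtree rooted at E contains: C, E, F, G
Count = 4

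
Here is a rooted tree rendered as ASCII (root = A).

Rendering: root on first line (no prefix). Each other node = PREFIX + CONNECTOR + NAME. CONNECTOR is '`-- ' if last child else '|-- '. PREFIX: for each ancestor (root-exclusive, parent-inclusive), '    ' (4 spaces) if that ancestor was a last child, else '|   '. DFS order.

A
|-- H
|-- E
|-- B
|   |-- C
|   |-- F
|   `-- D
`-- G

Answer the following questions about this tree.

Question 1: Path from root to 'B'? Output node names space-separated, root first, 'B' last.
Walk down from root: A -> B

Answer: A B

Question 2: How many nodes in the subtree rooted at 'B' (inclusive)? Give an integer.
Subtree rooted at B contains: B, C, D, F
Count = 4

Answer: 4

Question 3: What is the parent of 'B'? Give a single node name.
Answer: A

Derivation:
Scan adjacency: B appears as child of A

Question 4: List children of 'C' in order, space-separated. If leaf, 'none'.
Answer: none

Derivation:
Node C's children (from adjacency): (leaf)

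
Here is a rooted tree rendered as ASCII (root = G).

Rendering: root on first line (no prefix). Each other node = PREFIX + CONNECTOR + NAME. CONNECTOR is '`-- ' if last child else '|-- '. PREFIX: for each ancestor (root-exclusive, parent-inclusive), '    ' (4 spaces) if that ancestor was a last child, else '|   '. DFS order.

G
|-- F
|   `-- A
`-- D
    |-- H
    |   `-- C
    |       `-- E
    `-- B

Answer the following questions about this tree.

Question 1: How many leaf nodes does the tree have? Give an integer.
Leaves (nodes with no children): A, B, E

Answer: 3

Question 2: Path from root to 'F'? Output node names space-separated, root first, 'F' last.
Answer: G F

Derivation:
Walk down from root: G -> F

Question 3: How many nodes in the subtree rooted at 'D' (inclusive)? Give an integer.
Answer: 5

Derivation:
Subtree rooted at D contains: B, C, D, E, H
Count = 5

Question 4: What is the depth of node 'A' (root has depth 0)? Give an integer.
Path from root to A: G -> F -> A
Depth = number of edges = 2

Answer: 2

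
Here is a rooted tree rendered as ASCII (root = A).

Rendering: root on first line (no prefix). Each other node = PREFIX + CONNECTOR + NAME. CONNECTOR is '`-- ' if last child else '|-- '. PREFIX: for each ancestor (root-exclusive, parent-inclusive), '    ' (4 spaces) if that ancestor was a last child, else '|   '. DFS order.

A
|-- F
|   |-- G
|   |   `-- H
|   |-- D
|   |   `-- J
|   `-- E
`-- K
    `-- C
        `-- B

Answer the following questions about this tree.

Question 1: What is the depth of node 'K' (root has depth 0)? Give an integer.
Answer: 1

Derivation:
Path from root to K: A -> K
Depth = number of edges = 1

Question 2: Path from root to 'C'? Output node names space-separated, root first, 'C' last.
Answer: A K C

Derivation:
Walk down from root: A -> K -> C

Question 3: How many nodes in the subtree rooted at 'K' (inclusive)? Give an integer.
Subtree rooted at K contains: B, C, K
Count = 3

Answer: 3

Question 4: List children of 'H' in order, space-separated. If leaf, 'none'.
Node H's children (from adjacency): (leaf)

Answer: none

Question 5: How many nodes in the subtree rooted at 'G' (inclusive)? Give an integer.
Answer: 2

Derivation:
Subtree rooted at G contains: G, H
Count = 2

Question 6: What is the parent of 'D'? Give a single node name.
Answer: F

Derivation:
Scan adjacency: D appears as child of F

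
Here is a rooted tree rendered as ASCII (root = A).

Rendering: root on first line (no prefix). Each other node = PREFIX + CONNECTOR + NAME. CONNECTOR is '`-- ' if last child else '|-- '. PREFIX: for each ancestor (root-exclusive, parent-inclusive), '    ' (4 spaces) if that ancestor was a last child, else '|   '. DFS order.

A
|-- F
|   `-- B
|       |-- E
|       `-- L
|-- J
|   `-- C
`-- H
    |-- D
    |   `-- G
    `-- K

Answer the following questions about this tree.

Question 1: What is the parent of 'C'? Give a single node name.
Answer: J

Derivation:
Scan adjacency: C appears as child of J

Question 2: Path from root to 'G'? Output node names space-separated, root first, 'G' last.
Walk down from root: A -> H -> D -> G

Answer: A H D G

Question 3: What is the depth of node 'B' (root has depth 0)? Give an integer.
Answer: 2

Derivation:
Path from root to B: A -> F -> B
Depth = number of edges = 2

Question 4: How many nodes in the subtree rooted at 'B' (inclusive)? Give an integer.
Answer: 3

Derivation:
Subtree rooted at B contains: B, E, L
Count = 3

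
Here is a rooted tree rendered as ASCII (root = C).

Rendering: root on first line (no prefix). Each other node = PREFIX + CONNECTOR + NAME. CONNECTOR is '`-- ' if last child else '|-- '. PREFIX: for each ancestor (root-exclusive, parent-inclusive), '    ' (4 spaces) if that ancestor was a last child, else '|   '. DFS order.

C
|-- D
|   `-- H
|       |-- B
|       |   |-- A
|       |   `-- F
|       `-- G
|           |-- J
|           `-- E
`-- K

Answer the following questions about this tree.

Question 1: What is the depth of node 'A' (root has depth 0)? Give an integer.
Path from root to A: C -> D -> H -> B -> A
Depth = number of edges = 4

Answer: 4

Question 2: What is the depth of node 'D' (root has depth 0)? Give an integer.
Answer: 1

Derivation:
Path from root to D: C -> D
Depth = number of edges = 1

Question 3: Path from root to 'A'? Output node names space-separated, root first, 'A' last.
Walk down from root: C -> D -> H -> B -> A

Answer: C D H B A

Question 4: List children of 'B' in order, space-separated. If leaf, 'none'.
Answer: A F

Derivation:
Node B's children (from adjacency): A, F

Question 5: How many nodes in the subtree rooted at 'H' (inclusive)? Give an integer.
Answer: 7

Derivation:
Subtree rooted at H contains: A, B, E, F, G, H, J
Count = 7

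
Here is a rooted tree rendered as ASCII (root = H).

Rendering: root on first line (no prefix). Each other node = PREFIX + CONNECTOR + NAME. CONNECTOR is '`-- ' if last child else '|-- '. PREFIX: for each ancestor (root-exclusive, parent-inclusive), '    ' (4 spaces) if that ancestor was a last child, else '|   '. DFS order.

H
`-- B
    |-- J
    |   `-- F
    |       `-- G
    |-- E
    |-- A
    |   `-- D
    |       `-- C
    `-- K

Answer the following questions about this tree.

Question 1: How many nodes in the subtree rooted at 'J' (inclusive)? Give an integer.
Subtree rooted at J contains: F, G, J
Count = 3

Answer: 3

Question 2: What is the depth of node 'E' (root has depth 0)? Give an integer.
Path from root to E: H -> B -> E
Depth = number of edges = 2

Answer: 2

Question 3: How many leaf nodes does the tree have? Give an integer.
Answer: 4

Derivation:
Leaves (nodes with no children): C, E, G, K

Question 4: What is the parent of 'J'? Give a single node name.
Answer: B

Derivation:
Scan adjacency: J appears as child of B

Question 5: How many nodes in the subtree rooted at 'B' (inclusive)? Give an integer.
Subtree rooted at B contains: A, B, C, D, E, F, G, J, K
Count = 9

Answer: 9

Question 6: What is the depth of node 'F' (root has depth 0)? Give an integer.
Answer: 3

Derivation:
Path from root to F: H -> B -> J -> F
Depth = number of edges = 3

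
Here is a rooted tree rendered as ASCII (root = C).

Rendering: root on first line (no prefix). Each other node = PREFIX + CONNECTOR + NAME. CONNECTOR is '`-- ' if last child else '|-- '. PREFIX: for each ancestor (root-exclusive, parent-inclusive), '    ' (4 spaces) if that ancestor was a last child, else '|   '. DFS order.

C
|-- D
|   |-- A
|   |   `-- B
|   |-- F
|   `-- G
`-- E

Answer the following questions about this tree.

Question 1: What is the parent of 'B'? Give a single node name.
Answer: A

Derivation:
Scan adjacency: B appears as child of A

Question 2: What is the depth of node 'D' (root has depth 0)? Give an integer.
Answer: 1

Derivation:
Path from root to D: C -> D
Depth = number of edges = 1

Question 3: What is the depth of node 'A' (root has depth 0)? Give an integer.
Answer: 2

Derivation:
Path from root to A: C -> D -> A
Depth = number of edges = 2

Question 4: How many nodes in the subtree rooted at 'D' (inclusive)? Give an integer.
Subtree rooted at D contains: A, B, D, F, G
Count = 5

Answer: 5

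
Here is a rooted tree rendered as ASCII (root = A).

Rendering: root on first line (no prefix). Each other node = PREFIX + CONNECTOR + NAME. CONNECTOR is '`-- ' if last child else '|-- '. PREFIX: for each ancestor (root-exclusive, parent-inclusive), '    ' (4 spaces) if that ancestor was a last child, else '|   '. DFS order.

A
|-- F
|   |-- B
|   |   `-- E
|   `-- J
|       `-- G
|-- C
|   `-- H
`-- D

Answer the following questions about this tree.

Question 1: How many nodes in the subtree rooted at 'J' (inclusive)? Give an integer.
Subtree rooted at J contains: G, J
Count = 2

Answer: 2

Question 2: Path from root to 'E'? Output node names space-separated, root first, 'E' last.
Walk down from root: A -> F -> B -> E

Answer: A F B E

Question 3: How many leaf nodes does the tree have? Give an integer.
Answer: 4

Derivation:
Leaves (nodes with no children): D, E, G, H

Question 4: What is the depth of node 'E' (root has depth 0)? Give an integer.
Path from root to E: A -> F -> B -> E
Depth = number of edges = 3

Answer: 3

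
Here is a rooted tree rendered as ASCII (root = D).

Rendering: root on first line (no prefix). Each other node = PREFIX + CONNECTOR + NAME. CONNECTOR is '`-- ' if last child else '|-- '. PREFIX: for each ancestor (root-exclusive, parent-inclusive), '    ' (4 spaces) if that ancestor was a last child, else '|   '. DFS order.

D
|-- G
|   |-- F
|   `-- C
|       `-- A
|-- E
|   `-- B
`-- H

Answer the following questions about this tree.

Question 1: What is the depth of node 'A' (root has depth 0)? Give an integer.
Answer: 3

Derivation:
Path from root to A: D -> G -> C -> A
Depth = number of edges = 3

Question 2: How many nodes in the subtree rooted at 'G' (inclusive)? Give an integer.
Subtree rooted at G contains: A, C, F, G
Count = 4

Answer: 4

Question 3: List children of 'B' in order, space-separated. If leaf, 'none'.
Answer: none

Derivation:
Node B's children (from adjacency): (leaf)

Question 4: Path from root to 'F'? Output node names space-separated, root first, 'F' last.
Answer: D G F

Derivation:
Walk down from root: D -> G -> F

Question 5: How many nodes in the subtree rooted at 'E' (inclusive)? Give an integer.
Subtree rooted at E contains: B, E
Count = 2

Answer: 2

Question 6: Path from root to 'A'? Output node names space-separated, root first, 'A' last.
Answer: D G C A

Derivation:
Walk down from root: D -> G -> C -> A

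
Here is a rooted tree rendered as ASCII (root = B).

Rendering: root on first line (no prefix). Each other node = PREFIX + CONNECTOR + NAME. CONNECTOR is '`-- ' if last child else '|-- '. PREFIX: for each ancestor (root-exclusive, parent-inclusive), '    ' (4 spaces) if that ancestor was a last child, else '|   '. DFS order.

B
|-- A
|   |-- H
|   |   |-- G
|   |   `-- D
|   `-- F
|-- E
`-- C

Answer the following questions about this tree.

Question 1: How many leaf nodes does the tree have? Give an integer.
Leaves (nodes with no children): C, D, E, F, G

Answer: 5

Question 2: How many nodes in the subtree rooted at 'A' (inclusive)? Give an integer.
Subtree rooted at A contains: A, D, F, G, H
Count = 5

Answer: 5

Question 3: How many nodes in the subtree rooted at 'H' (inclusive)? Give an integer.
Subtree rooted at H contains: D, G, H
Count = 3

Answer: 3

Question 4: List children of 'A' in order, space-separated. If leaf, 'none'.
Node A's children (from adjacency): H, F

Answer: H F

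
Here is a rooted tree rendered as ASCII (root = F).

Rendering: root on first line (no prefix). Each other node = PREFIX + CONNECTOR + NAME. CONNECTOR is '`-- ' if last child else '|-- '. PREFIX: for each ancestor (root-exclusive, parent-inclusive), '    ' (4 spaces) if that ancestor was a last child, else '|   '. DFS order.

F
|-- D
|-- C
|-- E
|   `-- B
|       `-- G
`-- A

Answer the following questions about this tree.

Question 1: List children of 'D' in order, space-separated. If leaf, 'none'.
Answer: none

Derivation:
Node D's children (from adjacency): (leaf)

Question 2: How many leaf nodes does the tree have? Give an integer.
Answer: 4

Derivation:
Leaves (nodes with no children): A, C, D, G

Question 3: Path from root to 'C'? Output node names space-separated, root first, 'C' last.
Answer: F C

Derivation:
Walk down from root: F -> C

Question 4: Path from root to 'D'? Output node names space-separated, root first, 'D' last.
Walk down from root: F -> D

Answer: F D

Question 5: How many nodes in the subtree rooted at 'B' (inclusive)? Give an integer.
Answer: 2

Derivation:
Subtree rooted at B contains: B, G
Count = 2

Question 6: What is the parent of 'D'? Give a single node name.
Answer: F

Derivation:
Scan adjacency: D appears as child of F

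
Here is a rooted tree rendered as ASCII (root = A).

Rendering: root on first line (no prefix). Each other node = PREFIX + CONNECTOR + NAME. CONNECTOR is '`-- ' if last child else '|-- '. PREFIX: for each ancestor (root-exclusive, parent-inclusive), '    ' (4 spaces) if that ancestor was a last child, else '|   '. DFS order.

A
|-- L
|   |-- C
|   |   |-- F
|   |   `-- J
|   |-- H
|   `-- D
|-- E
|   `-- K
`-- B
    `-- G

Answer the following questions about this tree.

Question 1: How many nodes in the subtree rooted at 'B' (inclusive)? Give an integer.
Subtree rooted at B contains: B, G
Count = 2

Answer: 2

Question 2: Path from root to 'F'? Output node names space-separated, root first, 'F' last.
Walk down from root: A -> L -> C -> F

Answer: A L C F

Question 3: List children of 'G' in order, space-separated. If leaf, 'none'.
Answer: none

Derivation:
Node G's children (from adjacency): (leaf)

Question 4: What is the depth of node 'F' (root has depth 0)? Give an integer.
Answer: 3

Derivation:
Path from root to F: A -> L -> C -> F
Depth = number of edges = 3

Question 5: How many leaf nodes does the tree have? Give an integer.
Answer: 6

Derivation:
Leaves (nodes with no children): D, F, G, H, J, K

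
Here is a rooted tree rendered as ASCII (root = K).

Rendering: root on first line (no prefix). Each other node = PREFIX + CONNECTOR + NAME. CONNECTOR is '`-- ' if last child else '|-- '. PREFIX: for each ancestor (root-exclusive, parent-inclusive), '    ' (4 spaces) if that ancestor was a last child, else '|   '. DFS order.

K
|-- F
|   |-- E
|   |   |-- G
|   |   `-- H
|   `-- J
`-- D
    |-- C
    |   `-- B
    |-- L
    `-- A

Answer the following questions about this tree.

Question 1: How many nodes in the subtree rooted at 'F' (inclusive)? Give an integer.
Answer: 5

Derivation:
Subtree rooted at F contains: E, F, G, H, J
Count = 5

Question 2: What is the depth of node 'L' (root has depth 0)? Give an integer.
Answer: 2

Derivation:
Path from root to L: K -> D -> L
Depth = number of edges = 2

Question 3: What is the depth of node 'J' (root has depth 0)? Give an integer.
Answer: 2

Derivation:
Path from root to J: K -> F -> J
Depth = number of edges = 2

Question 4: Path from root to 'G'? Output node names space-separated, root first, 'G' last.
Answer: K F E G

Derivation:
Walk down from root: K -> F -> E -> G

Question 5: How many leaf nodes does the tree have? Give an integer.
Leaves (nodes with no children): A, B, G, H, J, L

Answer: 6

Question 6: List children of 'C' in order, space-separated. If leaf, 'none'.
Answer: B

Derivation:
Node C's children (from adjacency): B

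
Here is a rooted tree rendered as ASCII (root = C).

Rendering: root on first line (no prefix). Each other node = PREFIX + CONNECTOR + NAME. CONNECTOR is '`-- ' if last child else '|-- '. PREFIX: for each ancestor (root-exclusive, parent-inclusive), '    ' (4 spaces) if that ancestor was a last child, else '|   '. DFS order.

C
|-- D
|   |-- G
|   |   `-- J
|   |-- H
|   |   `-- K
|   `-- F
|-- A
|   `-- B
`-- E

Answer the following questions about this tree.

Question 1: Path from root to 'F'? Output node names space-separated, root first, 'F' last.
Answer: C D F

Derivation:
Walk down from root: C -> D -> F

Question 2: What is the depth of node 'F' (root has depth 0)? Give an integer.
Answer: 2

Derivation:
Path from root to F: C -> D -> F
Depth = number of edges = 2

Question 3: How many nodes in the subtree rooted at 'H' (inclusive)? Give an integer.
Subtree rooted at H contains: H, K
Count = 2

Answer: 2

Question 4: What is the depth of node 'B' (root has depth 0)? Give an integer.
Path from root to B: C -> A -> B
Depth = number of edges = 2

Answer: 2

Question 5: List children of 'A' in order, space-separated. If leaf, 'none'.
Answer: B

Derivation:
Node A's children (from adjacency): B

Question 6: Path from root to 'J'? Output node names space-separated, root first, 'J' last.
Walk down from root: C -> D -> G -> J

Answer: C D G J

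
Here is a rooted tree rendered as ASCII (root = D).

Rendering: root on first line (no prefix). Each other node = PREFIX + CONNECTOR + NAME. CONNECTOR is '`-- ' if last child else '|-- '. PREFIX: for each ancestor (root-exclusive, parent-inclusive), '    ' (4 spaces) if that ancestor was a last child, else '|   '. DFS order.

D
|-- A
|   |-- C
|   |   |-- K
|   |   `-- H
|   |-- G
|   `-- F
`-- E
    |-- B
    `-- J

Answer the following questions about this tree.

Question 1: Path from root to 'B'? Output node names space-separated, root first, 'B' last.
Walk down from root: D -> E -> B

Answer: D E B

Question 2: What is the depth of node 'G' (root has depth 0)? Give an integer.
Answer: 2

Derivation:
Path from root to G: D -> A -> G
Depth = number of edges = 2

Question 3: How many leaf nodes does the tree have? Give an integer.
Answer: 6

Derivation:
Leaves (nodes with no children): B, F, G, H, J, K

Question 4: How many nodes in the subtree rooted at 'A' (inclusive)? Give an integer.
Answer: 6

Derivation:
Subtree rooted at A contains: A, C, F, G, H, K
Count = 6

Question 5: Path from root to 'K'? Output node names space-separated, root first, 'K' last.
Answer: D A C K

Derivation:
Walk down from root: D -> A -> C -> K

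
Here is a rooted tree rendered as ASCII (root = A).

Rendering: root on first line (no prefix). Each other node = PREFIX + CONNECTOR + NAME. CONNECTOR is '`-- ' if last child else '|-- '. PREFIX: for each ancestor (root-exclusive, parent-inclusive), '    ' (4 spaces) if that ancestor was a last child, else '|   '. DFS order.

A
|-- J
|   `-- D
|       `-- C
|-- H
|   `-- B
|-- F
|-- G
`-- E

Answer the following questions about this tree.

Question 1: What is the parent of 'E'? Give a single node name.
Scan adjacency: E appears as child of A

Answer: A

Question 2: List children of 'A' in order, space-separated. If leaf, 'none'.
Answer: J H F G E

Derivation:
Node A's children (from adjacency): J, H, F, G, E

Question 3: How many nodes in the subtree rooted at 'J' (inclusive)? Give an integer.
Answer: 3

Derivation:
Subtree rooted at J contains: C, D, J
Count = 3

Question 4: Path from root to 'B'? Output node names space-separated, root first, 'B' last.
Walk down from root: A -> H -> B

Answer: A H B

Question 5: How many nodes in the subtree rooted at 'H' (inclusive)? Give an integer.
Subtree rooted at H contains: B, H
Count = 2

Answer: 2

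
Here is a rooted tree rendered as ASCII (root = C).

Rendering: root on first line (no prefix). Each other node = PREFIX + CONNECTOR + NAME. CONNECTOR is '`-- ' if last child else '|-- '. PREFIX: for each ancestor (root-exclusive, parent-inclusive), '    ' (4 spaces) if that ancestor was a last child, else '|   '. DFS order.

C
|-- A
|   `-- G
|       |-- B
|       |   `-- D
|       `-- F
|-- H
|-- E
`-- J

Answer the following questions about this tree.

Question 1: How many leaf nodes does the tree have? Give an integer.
Leaves (nodes with no children): D, E, F, H, J

Answer: 5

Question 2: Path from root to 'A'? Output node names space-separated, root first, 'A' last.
Walk down from root: C -> A

Answer: C A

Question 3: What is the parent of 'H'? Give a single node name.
Answer: C

Derivation:
Scan adjacency: H appears as child of C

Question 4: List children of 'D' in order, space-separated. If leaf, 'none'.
Answer: none

Derivation:
Node D's children (from adjacency): (leaf)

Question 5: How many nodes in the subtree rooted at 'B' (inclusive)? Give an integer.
Subtree rooted at B contains: B, D
Count = 2

Answer: 2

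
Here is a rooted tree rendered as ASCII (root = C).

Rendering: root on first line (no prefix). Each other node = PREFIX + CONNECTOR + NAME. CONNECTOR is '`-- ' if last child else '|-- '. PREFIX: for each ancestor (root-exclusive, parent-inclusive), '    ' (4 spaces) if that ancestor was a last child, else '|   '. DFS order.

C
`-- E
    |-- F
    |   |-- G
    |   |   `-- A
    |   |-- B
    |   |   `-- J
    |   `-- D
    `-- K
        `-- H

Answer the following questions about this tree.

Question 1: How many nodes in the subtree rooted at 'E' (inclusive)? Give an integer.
Answer: 9

Derivation:
Subtree rooted at E contains: A, B, D, E, F, G, H, J, K
Count = 9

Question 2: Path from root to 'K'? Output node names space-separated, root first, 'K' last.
Walk down from root: C -> E -> K

Answer: C E K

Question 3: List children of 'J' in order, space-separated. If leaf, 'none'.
Answer: none

Derivation:
Node J's children (from adjacency): (leaf)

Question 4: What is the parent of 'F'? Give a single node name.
Answer: E

Derivation:
Scan adjacency: F appears as child of E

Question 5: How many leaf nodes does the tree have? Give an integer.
Answer: 4

Derivation:
Leaves (nodes with no children): A, D, H, J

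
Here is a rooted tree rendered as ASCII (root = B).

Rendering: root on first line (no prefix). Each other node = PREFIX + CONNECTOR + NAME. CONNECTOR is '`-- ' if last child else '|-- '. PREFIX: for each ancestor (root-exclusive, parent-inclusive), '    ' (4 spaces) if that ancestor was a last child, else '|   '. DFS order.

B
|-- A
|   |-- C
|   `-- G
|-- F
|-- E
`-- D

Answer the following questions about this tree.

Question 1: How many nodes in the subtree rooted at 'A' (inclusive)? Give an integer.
Answer: 3

Derivation:
Subtree rooted at A contains: A, C, G
Count = 3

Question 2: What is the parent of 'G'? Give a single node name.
Scan adjacency: G appears as child of A

Answer: A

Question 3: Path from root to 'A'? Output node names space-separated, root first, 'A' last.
Answer: B A

Derivation:
Walk down from root: B -> A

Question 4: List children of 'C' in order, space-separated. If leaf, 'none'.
Node C's children (from adjacency): (leaf)

Answer: none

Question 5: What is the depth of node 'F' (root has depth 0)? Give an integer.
Answer: 1

Derivation:
Path from root to F: B -> F
Depth = number of edges = 1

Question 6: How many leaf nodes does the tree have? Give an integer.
Answer: 5

Derivation:
Leaves (nodes with no children): C, D, E, F, G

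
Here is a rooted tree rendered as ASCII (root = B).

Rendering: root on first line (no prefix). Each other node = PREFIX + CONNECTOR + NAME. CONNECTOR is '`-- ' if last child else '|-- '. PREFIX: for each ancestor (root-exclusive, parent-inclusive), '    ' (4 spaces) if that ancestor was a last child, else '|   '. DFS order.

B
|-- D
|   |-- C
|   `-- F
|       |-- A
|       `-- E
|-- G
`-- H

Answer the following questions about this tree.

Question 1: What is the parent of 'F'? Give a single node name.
Scan adjacency: F appears as child of D

Answer: D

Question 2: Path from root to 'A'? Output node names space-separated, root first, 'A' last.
Walk down from root: B -> D -> F -> A

Answer: B D F A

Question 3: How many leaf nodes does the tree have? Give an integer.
Leaves (nodes with no children): A, C, E, G, H

Answer: 5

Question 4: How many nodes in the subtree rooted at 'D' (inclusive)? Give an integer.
Subtree rooted at D contains: A, C, D, E, F
Count = 5

Answer: 5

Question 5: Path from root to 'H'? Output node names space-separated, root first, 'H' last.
Answer: B H

Derivation:
Walk down from root: B -> H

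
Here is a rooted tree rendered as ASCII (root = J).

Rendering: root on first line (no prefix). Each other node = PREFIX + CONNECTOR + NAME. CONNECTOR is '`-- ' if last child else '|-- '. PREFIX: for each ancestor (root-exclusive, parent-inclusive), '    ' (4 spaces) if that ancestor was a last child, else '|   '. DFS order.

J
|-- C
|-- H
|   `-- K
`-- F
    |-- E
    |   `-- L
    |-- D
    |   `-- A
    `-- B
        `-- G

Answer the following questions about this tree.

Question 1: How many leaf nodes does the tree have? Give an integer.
Answer: 5

Derivation:
Leaves (nodes with no children): A, C, G, K, L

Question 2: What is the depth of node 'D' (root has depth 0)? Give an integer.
Path from root to D: J -> F -> D
Depth = number of edges = 2

Answer: 2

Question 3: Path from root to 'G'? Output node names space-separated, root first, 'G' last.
Answer: J F B G

Derivation:
Walk down from root: J -> F -> B -> G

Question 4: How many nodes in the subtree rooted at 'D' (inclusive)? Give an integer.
Subtree rooted at D contains: A, D
Count = 2

Answer: 2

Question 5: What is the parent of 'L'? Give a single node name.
Answer: E

Derivation:
Scan adjacency: L appears as child of E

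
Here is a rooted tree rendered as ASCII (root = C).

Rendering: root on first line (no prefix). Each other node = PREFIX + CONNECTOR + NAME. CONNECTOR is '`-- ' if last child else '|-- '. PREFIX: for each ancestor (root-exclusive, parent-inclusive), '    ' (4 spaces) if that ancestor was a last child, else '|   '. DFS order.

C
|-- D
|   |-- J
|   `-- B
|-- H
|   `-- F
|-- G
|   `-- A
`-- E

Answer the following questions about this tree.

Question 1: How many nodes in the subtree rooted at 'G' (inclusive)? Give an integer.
Answer: 2

Derivation:
Subtree rooted at G contains: A, G
Count = 2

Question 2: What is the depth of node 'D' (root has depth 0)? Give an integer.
Answer: 1

Derivation:
Path from root to D: C -> D
Depth = number of edges = 1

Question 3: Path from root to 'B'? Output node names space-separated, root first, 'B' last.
Answer: C D B

Derivation:
Walk down from root: C -> D -> B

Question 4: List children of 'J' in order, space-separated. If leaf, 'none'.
Node J's children (from adjacency): (leaf)

Answer: none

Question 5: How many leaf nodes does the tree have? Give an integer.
Answer: 5

Derivation:
Leaves (nodes with no children): A, B, E, F, J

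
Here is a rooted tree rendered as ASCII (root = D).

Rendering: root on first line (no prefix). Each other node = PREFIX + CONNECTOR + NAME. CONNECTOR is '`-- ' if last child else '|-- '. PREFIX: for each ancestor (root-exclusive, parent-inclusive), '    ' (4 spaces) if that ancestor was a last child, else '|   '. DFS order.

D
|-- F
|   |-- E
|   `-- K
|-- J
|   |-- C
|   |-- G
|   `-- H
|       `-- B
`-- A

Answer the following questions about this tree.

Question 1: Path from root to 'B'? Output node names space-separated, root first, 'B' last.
Walk down from root: D -> J -> H -> B

Answer: D J H B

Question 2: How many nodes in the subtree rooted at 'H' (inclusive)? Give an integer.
Answer: 2

Derivation:
Subtree rooted at H contains: B, H
Count = 2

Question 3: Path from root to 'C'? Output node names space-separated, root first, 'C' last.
Walk down from root: D -> J -> C

Answer: D J C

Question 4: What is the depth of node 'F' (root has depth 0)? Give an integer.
Answer: 1

Derivation:
Path from root to F: D -> F
Depth = number of edges = 1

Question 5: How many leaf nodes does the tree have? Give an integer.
Answer: 6

Derivation:
Leaves (nodes with no children): A, B, C, E, G, K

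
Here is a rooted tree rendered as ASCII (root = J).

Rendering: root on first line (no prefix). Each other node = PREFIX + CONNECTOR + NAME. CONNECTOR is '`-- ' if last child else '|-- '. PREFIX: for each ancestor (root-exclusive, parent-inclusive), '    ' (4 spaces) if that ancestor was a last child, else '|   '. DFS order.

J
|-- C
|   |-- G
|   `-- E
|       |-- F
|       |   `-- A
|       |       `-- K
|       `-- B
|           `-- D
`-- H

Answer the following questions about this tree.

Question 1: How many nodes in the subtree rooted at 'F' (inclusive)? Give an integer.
Answer: 3

Derivation:
Subtree rooted at F contains: A, F, K
Count = 3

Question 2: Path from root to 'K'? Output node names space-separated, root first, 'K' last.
Walk down from root: J -> C -> E -> F -> A -> K

Answer: J C E F A K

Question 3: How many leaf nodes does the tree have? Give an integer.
Leaves (nodes with no children): D, G, H, K

Answer: 4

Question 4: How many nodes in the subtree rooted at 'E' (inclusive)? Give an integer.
Subtree rooted at E contains: A, B, D, E, F, K
Count = 6

Answer: 6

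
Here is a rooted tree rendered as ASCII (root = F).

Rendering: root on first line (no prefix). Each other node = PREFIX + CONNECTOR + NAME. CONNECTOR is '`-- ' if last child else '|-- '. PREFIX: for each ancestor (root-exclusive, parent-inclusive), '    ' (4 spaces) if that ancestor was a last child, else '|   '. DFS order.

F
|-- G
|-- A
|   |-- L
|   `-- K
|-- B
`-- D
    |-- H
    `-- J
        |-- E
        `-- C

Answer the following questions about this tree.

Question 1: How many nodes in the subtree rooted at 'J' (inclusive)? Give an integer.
Subtree rooted at J contains: C, E, J
Count = 3

Answer: 3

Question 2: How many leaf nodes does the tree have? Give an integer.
Answer: 7

Derivation:
Leaves (nodes with no children): B, C, E, G, H, K, L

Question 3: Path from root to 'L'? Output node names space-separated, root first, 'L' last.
Walk down from root: F -> A -> L

Answer: F A L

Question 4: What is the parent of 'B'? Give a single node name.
Scan adjacency: B appears as child of F

Answer: F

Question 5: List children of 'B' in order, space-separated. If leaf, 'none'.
Node B's children (from adjacency): (leaf)

Answer: none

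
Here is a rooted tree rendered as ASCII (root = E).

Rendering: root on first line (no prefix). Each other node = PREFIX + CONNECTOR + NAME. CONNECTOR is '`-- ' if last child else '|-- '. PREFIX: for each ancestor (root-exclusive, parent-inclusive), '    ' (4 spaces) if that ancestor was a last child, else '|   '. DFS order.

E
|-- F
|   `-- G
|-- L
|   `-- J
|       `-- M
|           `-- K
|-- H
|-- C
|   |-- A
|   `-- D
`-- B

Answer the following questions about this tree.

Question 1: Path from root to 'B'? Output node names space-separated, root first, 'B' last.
Walk down from root: E -> B

Answer: E B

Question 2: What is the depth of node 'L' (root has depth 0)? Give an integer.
Path from root to L: E -> L
Depth = number of edges = 1

Answer: 1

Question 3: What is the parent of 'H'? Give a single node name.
Scan adjacency: H appears as child of E

Answer: E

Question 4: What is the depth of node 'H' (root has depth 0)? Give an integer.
Answer: 1

Derivation:
Path from root to H: E -> H
Depth = number of edges = 1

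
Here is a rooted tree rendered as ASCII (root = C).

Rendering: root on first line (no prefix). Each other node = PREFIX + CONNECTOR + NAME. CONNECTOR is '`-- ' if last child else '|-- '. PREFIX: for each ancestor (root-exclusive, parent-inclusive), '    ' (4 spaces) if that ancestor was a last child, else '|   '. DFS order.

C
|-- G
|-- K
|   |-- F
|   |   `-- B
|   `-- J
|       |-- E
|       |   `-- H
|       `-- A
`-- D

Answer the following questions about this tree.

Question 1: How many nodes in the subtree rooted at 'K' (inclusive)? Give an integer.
Answer: 7

Derivation:
Subtree rooted at K contains: A, B, E, F, H, J, K
Count = 7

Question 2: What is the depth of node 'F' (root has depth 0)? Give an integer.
Answer: 2

Derivation:
Path from root to F: C -> K -> F
Depth = number of edges = 2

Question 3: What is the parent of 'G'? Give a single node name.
Answer: C

Derivation:
Scan adjacency: G appears as child of C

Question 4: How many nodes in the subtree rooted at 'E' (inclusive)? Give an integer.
Subtree rooted at E contains: E, H
Count = 2

Answer: 2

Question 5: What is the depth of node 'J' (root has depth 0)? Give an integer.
Path from root to J: C -> K -> J
Depth = number of edges = 2

Answer: 2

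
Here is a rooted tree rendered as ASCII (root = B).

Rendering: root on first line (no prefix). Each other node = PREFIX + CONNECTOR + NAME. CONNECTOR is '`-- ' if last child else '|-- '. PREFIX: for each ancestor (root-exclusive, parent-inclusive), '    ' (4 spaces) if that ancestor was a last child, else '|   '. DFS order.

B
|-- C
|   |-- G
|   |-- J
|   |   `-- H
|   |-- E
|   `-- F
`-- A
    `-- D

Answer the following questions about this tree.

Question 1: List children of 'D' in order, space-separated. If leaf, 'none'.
Node D's children (from adjacency): (leaf)

Answer: none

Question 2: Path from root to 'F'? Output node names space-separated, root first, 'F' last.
Answer: B C F

Derivation:
Walk down from root: B -> C -> F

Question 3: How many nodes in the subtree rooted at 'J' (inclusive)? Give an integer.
Subtree rooted at J contains: H, J
Count = 2

Answer: 2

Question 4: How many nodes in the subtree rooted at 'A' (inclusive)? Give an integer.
Answer: 2

Derivation:
Subtree rooted at A contains: A, D
Count = 2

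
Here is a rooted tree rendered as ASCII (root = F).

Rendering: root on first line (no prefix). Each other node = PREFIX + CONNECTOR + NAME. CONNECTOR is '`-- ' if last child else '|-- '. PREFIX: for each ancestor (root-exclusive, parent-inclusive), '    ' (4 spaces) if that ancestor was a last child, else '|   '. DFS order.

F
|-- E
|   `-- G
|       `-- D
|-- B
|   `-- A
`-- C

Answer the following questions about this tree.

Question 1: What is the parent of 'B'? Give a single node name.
Answer: F

Derivation:
Scan adjacency: B appears as child of F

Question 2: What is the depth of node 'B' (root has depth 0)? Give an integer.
Answer: 1

Derivation:
Path from root to B: F -> B
Depth = number of edges = 1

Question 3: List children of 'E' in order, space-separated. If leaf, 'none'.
Node E's children (from adjacency): G

Answer: G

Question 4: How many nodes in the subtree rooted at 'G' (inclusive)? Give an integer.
Answer: 2

Derivation:
Subtree rooted at G contains: D, G
Count = 2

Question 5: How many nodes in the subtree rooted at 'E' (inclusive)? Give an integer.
Answer: 3

Derivation:
Subtree rooted at E contains: D, E, G
Count = 3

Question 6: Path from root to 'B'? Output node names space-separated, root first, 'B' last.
Answer: F B

Derivation:
Walk down from root: F -> B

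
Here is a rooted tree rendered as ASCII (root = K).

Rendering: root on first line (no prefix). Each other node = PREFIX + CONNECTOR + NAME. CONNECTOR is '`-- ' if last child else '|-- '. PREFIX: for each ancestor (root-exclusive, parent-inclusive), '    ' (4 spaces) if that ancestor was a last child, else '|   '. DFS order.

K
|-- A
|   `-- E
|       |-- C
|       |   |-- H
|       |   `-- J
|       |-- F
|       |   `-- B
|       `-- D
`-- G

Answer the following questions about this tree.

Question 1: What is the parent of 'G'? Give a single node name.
Answer: K

Derivation:
Scan adjacency: G appears as child of K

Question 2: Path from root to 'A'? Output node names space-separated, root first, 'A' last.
Answer: K A

Derivation:
Walk down from root: K -> A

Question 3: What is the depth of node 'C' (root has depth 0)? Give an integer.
Path from root to C: K -> A -> E -> C
Depth = number of edges = 3

Answer: 3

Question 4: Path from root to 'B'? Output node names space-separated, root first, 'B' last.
Walk down from root: K -> A -> E -> F -> B

Answer: K A E F B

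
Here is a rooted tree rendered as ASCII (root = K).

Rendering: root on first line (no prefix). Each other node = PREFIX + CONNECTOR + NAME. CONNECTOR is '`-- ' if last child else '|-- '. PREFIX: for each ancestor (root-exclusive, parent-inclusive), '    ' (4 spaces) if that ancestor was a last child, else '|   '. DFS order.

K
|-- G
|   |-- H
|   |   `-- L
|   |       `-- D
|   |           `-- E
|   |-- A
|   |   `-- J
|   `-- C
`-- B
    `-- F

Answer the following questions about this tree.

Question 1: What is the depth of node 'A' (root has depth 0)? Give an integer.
Answer: 2

Derivation:
Path from root to A: K -> G -> A
Depth = number of edges = 2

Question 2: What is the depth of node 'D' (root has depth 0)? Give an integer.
Path from root to D: K -> G -> H -> L -> D
Depth = number of edges = 4

Answer: 4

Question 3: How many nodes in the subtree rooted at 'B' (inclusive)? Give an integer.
Answer: 2

Derivation:
Subtree rooted at B contains: B, F
Count = 2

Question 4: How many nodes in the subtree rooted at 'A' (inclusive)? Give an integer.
Subtree rooted at A contains: A, J
Count = 2

Answer: 2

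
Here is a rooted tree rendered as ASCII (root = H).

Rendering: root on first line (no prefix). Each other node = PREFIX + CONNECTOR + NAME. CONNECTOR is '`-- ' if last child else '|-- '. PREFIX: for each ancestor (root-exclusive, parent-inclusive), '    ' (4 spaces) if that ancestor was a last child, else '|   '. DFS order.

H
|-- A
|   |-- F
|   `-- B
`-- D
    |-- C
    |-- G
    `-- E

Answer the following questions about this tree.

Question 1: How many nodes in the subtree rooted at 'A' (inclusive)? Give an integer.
Answer: 3

Derivation:
Subtree rooted at A contains: A, B, F
Count = 3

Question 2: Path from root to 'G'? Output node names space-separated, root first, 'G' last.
Walk down from root: H -> D -> G

Answer: H D G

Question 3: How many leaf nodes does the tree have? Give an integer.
Leaves (nodes with no children): B, C, E, F, G

Answer: 5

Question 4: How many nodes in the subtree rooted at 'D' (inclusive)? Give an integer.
Answer: 4

Derivation:
Subtree rooted at D contains: C, D, E, G
Count = 4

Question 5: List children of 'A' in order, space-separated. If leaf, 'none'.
Answer: F B

Derivation:
Node A's children (from adjacency): F, B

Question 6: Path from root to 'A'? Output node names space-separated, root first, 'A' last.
Answer: H A

Derivation:
Walk down from root: H -> A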